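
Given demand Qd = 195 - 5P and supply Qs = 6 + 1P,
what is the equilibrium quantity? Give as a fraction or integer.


First find equilibrium price:
195 - 5P = 6 + 1P
P* = 189/6 = 63/2
Then substitute into demand:
Q* = 195 - 5 * 63/2 = 75/2

75/2


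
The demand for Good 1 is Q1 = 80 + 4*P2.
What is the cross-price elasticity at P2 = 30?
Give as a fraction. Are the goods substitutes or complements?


dQ1/dP2 = 4
At P2 = 30: Q1 = 80 + 4*30 = 200
Exy = (dQ1/dP2)(P2/Q1) = 4 * 30 / 200 = 3/5
Since Exy > 0, the goods are substitutes.

3/5 (substitutes)


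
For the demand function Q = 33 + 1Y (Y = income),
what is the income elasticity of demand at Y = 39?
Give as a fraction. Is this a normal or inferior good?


dQ/dY = 1
At Y = 39: Q = 33 + 1*39 = 72
Ey = (dQ/dY)(Y/Q) = 1 * 39 / 72 = 13/24
Since Ey > 0, this is a normal good.

13/24 (normal good)


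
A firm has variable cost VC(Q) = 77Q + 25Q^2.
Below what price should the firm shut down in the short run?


AVC(Q) = VC(Q)/Q = 77 + 25Q
AVC is increasing in Q, so minimum AVC is at Q -> 0+.
Min AVC = 77
The firm should shut down if P < 77.

77


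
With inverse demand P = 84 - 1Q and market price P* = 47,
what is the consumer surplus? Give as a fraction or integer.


Maximum willingness to pay (at Q=0): P_max = 84
Quantity demanded at P* = 47:
Q* = (84 - 47)/1 = 37
CS = (1/2) * Q* * (P_max - P*)
CS = (1/2) * 37 * (84 - 47)
CS = (1/2) * 37 * 37 = 1369/2

1369/2


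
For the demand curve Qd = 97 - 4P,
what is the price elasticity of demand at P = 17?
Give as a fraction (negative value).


dQ/dP = -4
At P = 17: Q = 97 - 4*17 = 29
E = (dQ/dP)(P/Q) = (-4)(17/29) = -68/29

-68/29


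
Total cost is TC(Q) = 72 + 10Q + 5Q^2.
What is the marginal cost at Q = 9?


MC = dTC/dQ = 10 + 2*5*Q
At Q = 9:
MC = 10 + 10*9
MC = 10 + 90 = 100

100


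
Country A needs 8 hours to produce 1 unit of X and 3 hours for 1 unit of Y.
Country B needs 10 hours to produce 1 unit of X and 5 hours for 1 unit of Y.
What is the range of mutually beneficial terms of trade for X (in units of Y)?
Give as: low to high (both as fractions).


Opportunity cost of X for Country A = hours_X / hours_Y = 8/3 = 8/3 units of Y
Opportunity cost of X for Country B = hours_X / hours_Y = 10/5 = 2 units of Y
Terms of trade must be between the two opportunity costs.
Range: 2 to 8/3

2 to 8/3


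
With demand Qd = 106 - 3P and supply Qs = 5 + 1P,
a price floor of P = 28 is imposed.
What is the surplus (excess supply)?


At P = 28:
Qd = 106 - 3*28 = 22
Qs = 5 + 1*28 = 33
Surplus = Qs - Qd = 33 - 22 = 11

11


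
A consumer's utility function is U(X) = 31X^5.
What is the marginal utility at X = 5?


MU = dU/dX = 31*5*X^(5-1)
MU = 155*X^4
At X = 5:
MU = 155 * 5^4
MU = 155 * 625 = 96875

96875


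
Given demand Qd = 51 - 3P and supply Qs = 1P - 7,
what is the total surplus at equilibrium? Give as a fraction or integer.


Find equilibrium: 51 - 3P = 1P - 7
51 + 7 = 4P
P* = 58/4 = 29/2
Q* = 1*29/2 - 7 = 15/2
Inverse demand: P = 17 - Q/3, so P_max = 17
Inverse supply: P = 7 + Q/1, so P_min = 7
CS = (1/2) * 15/2 * (17 - 29/2) = 75/8
PS = (1/2) * 15/2 * (29/2 - 7) = 225/8
TS = CS + PS = 75/8 + 225/8 = 75/2

75/2


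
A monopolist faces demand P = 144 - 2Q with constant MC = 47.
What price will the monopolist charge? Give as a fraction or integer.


MR = 144 - 4Q
Set MR = MC: 144 - 4Q = 47
Q* = 97/4
Substitute into demand:
P* = 144 - 2*97/4 = 191/2

191/2


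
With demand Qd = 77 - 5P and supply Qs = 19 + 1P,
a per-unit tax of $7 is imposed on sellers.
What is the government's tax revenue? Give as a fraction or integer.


With tax on sellers, new supply: Qs' = 19 + 1(P - 7)
= 12 + 1P
New equilibrium quantity:
Q_new = 137/6
Tax revenue = tax * Q_new = 7 * 137/6 = 959/6

959/6


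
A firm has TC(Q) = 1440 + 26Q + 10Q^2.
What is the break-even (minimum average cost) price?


AC(Q) = 1440/Q + 26 + 10Q
To minimize: dAC/dQ = -1440/Q^2 + 10 = 0
Q^2 = 1440/10 = 144
Q* = 12
Min AC = 1440/12 + 26 + 10*12
Min AC = 120 + 26 + 120 = 266

266


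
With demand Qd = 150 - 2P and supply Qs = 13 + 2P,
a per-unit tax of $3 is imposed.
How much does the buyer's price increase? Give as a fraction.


With a per-unit tax, the buyer's price increase depends on relative slopes.
Supply slope: d = 2, Demand slope: b = 2
Buyer's price increase = d * tax / (b + d)
= 2 * 3 / (2 + 2)
= 6 / 4 = 3/2

3/2


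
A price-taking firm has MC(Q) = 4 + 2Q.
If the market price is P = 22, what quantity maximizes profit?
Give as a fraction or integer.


In perfect competition, profit is maximized where P = MC.
22 = 4 + 2Q
18 = 2Q
Q* = 18/2 = 9

9


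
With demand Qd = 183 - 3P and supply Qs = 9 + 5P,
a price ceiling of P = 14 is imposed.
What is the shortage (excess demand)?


At P = 14:
Qd = 183 - 3*14 = 141
Qs = 9 + 5*14 = 79
Shortage = Qd - Qs = 141 - 79 = 62

62


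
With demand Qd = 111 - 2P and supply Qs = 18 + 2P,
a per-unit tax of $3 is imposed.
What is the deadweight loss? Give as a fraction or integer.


Pre-tax equilibrium quantity: Q* = 129/2
Post-tax equilibrium quantity: Q_tax = 123/2
Reduction in quantity: Q* - Q_tax = 3
DWL = (1/2) * tax * (Q* - Q_tax)
DWL = (1/2) * 3 * 3 = 9/2

9/2


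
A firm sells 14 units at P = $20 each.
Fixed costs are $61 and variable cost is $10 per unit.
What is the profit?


Total Revenue = P * Q = 20 * 14 = $280
Total Cost = FC + VC*Q = 61 + 10*14 = $201
Profit = TR - TC = 280 - 201 = $79

$79


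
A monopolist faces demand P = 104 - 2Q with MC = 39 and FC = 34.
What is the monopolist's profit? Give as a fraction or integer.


MR = MC: 104 - 4Q = 39
Q* = 65/4
P* = 104 - 2*65/4 = 143/2
Profit = (P* - MC)*Q* - FC
= (143/2 - 39)*65/4 - 34
= 65/2*65/4 - 34
= 4225/8 - 34 = 3953/8

3953/8


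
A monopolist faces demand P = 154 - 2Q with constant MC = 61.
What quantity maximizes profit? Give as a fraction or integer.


TR = P*Q = (154 - 2Q)Q = 154Q - 2Q^2
MR = dTR/dQ = 154 - 4Q
Set MR = MC:
154 - 4Q = 61
93 = 4Q
Q* = 93/4 = 93/4

93/4


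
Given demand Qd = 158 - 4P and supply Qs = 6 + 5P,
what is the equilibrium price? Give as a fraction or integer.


At equilibrium, Qd = Qs.
158 - 4P = 6 + 5P
158 - 6 = 4P + 5P
152 = 9P
P* = 152/9 = 152/9

152/9


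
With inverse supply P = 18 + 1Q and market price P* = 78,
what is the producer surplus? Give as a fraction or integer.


Minimum supply price (at Q=0): P_min = 18
Quantity supplied at P* = 78:
Q* = (78 - 18)/1 = 60
PS = (1/2) * Q* * (P* - P_min)
PS = (1/2) * 60 * (78 - 18)
PS = (1/2) * 60 * 60 = 1800

1800


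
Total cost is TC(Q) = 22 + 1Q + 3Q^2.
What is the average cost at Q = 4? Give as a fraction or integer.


TC(4) = 22 + 1*4 + 3*4^2
TC(4) = 22 + 4 + 48 = 74
AC = TC/Q = 74/4 = 37/2

37/2


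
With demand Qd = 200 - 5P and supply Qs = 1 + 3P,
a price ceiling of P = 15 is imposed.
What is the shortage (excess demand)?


At P = 15:
Qd = 200 - 5*15 = 125
Qs = 1 + 3*15 = 46
Shortage = Qd - Qs = 125 - 46 = 79

79


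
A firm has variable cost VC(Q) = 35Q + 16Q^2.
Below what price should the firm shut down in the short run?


AVC(Q) = VC(Q)/Q = 35 + 16Q
AVC is increasing in Q, so minimum AVC is at Q -> 0+.
Min AVC = 35
The firm should shut down if P < 35.

35


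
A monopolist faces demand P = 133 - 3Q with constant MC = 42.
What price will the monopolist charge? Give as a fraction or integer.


MR = 133 - 6Q
Set MR = MC: 133 - 6Q = 42
Q* = 91/6
Substitute into demand:
P* = 133 - 3*91/6 = 175/2

175/2


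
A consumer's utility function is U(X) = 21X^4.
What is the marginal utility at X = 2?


MU = dU/dX = 21*4*X^(4-1)
MU = 84*X^3
At X = 2:
MU = 84 * 2^3
MU = 84 * 8 = 672

672


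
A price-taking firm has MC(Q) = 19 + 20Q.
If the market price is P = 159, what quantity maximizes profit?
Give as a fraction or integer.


In perfect competition, profit is maximized where P = MC.
159 = 19 + 20Q
140 = 20Q
Q* = 140/20 = 7

7


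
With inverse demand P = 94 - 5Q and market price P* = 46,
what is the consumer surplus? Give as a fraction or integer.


Maximum willingness to pay (at Q=0): P_max = 94
Quantity demanded at P* = 46:
Q* = (94 - 46)/5 = 48/5
CS = (1/2) * Q* * (P_max - P*)
CS = (1/2) * 48/5 * (94 - 46)
CS = (1/2) * 48/5 * 48 = 1152/5

1152/5


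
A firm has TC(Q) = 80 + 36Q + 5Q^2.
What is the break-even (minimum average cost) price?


AC(Q) = 80/Q + 36 + 5Q
To minimize: dAC/dQ = -80/Q^2 + 5 = 0
Q^2 = 80/5 = 16
Q* = 4
Min AC = 80/4 + 36 + 5*4
Min AC = 20 + 36 + 20 = 76

76


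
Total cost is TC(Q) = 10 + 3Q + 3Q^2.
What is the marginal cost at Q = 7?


MC = dTC/dQ = 3 + 2*3*Q
At Q = 7:
MC = 3 + 6*7
MC = 3 + 42 = 45

45


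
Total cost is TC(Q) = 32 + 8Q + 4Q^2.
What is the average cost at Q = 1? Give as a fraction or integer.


TC(1) = 32 + 8*1 + 4*1^2
TC(1) = 32 + 8 + 4 = 44
AC = TC/Q = 44/1 = 44

44


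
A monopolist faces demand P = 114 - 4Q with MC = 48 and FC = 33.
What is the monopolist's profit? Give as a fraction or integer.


MR = MC: 114 - 8Q = 48
Q* = 33/4
P* = 114 - 4*33/4 = 81
Profit = (P* - MC)*Q* - FC
= (81 - 48)*33/4 - 33
= 33*33/4 - 33
= 1089/4 - 33 = 957/4

957/4


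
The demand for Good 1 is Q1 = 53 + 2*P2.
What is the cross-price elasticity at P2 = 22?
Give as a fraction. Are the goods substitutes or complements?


dQ1/dP2 = 2
At P2 = 22: Q1 = 53 + 2*22 = 97
Exy = (dQ1/dP2)(P2/Q1) = 2 * 22 / 97 = 44/97
Since Exy > 0, the goods are substitutes.

44/97 (substitutes)


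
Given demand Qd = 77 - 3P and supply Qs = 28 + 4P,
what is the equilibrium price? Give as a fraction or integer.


At equilibrium, Qd = Qs.
77 - 3P = 28 + 4P
77 - 28 = 3P + 4P
49 = 7P
P* = 49/7 = 7

7


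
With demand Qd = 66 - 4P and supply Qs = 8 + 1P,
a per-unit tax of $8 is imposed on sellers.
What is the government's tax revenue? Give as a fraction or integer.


With tax on sellers, new supply: Qs' = 8 + 1(P - 8)
= 0 + 1P
New equilibrium quantity:
Q_new = 66/5
Tax revenue = tax * Q_new = 8 * 66/5 = 528/5

528/5


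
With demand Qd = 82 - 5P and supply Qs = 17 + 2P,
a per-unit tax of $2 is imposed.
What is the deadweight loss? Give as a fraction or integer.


Pre-tax equilibrium quantity: Q* = 249/7
Post-tax equilibrium quantity: Q_tax = 229/7
Reduction in quantity: Q* - Q_tax = 20/7
DWL = (1/2) * tax * (Q* - Q_tax)
DWL = (1/2) * 2 * 20/7 = 20/7

20/7


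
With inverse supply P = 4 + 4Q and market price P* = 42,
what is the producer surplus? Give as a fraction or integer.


Minimum supply price (at Q=0): P_min = 4
Quantity supplied at P* = 42:
Q* = (42 - 4)/4 = 19/2
PS = (1/2) * Q* * (P* - P_min)
PS = (1/2) * 19/2 * (42 - 4)
PS = (1/2) * 19/2 * 38 = 361/2

361/2


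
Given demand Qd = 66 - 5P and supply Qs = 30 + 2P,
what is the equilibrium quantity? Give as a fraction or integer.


First find equilibrium price:
66 - 5P = 30 + 2P
P* = 36/7 = 36/7
Then substitute into demand:
Q* = 66 - 5 * 36/7 = 282/7

282/7


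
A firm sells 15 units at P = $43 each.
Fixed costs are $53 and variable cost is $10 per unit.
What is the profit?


Total Revenue = P * Q = 43 * 15 = $645
Total Cost = FC + VC*Q = 53 + 10*15 = $203
Profit = TR - TC = 645 - 203 = $442

$442


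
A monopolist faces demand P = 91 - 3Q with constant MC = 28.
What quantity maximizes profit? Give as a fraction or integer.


TR = P*Q = (91 - 3Q)Q = 91Q - 3Q^2
MR = dTR/dQ = 91 - 6Q
Set MR = MC:
91 - 6Q = 28
63 = 6Q
Q* = 63/6 = 21/2

21/2


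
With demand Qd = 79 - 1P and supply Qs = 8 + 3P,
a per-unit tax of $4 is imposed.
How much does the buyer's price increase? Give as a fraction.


With a per-unit tax, the buyer's price increase depends on relative slopes.
Supply slope: d = 3, Demand slope: b = 1
Buyer's price increase = d * tax / (b + d)
= 3 * 4 / (1 + 3)
= 12 / 4 = 3

3


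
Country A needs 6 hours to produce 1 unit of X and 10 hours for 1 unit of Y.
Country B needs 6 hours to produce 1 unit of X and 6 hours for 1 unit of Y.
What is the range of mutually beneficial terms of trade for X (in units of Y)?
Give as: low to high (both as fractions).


Opportunity cost of X for Country A = hours_X / hours_Y = 6/10 = 3/5 units of Y
Opportunity cost of X for Country B = hours_X / hours_Y = 6/6 = 1 units of Y
Terms of trade must be between the two opportunity costs.
Range: 3/5 to 1

3/5 to 1


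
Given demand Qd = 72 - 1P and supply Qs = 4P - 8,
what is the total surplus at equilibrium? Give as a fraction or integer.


Find equilibrium: 72 - 1P = 4P - 8
72 + 8 = 5P
P* = 80/5 = 16
Q* = 4*16 - 8 = 56
Inverse demand: P = 72 - Q/1, so P_max = 72
Inverse supply: P = 2 + Q/4, so P_min = 2
CS = (1/2) * 56 * (72 - 16) = 1568
PS = (1/2) * 56 * (16 - 2) = 392
TS = CS + PS = 1568 + 392 = 1960

1960


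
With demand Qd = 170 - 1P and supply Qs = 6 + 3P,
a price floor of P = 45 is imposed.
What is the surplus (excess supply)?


At P = 45:
Qd = 170 - 1*45 = 125
Qs = 6 + 3*45 = 141
Surplus = Qs - Qd = 141 - 125 = 16

16


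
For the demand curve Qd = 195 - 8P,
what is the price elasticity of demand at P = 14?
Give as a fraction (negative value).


dQ/dP = -8
At P = 14: Q = 195 - 8*14 = 83
E = (dQ/dP)(P/Q) = (-8)(14/83) = -112/83

-112/83


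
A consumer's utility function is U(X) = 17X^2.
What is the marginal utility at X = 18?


MU = dU/dX = 17*2*X^(2-1)
MU = 34*X^1
At X = 18:
MU = 34 * 18^1
MU = 34 * 18 = 612

612


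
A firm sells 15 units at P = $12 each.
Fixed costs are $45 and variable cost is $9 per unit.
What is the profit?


Total Revenue = P * Q = 12 * 15 = $180
Total Cost = FC + VC*Q = 45 + 9*15 = $180
Profit = TR - TC = 180 - 180 = $0

$0


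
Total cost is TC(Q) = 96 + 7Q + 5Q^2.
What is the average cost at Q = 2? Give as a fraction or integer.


TC(2) = 96 + 7*2 + 5*2^2
TC(2) = 96 + 14 + 20 = 130
AC = TC/Q = 130/2 = 65

65


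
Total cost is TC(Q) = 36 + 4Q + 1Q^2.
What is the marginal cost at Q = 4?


MC = dTC/dQ = 4 + 2*1*Q
At Q = 4:
MC = 4 + 2*4
MC = 4 + 8 = 12

12


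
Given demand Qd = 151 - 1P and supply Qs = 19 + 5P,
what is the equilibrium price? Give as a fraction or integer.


At equilibrium, Qd = Qs.
151 - 1P = 19 + 5P
151 - 19 = 1P + 5P
132 = 6P
P* = 132/6 = 22

22


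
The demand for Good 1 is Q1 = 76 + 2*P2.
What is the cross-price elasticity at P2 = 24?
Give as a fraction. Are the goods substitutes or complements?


dQ1/dP2 = 2
At P2 = 24: Q1 = 76 + 2*24 = 124
Exy = (dQ1/dP2)(P2/Q1) = 2 * 24 / 124 = 12/31
Since Exy > 0, the goods are substitutes.

12/31 (substitutes)


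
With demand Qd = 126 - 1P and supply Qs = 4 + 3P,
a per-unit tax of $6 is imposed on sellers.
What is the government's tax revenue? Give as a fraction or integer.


With tax on sellers, new supply: Qs' = 4 + 3(P - 6)
= 3P - 14
New equilibrium quantity:
Q_new = 91
Tax revenue = tax * Q_new = 6 * 91 = 546

546


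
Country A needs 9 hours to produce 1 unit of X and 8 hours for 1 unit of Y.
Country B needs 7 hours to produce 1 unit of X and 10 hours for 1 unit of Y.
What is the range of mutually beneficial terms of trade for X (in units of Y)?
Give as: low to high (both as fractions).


Opportunity cost of X for Country A = hours_X / hours_Y = 9/8 = 9/8 units of Y
Opportunity cost of X for Country B = hours_X / hours_Y = 7/10 = 7/10 units of Y
Terms of trade must be between the two opportunity costs.
Range: 7/10 to 9/8

7/10 to 9/8


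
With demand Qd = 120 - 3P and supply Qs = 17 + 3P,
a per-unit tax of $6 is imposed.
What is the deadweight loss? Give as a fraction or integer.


Pre-tax equilibrium quantity: Q* = 137/2
Post-tax equilibrium quantity: Q_tax = 119/2
Reduction in quantity: Q* - Q_tax = 9
DWL = (1/2) * tax * (Q* - Q_tax)
DWL = (1/2) * 6 * 9 = 27

27


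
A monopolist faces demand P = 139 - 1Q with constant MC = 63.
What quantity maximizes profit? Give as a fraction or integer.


TR = P*Q = (139 - 1Q)Q = 139Q - 1Q^2
MR = dTR/dQ = 139 - 2Q
Set MR = MC:
139 - 2Q = 63
76 = 2Q
Q* = 76/2 = 38

38


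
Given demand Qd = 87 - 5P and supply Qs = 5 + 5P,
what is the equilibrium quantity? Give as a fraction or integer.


First find equilibrium price:
87 - 5P = 5 + 5P
P* = 82/10 = 41/5
Then substitute into demand:
Q* = 87 - 5 * 41/5 = 46

46


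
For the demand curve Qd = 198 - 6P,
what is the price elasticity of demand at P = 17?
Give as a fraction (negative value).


dQ/dP = -6
At P = 17: Q = 198 - 6*17 = 96
E = (dQ/dP)(P/Q) = (-6)(17/96) = -17/16

-17/16


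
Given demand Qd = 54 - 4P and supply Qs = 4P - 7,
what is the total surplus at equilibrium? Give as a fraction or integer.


Find equilibrium: 54 - 4P = 4P - 7
54 + 7 = 8P
P* = 61/8 = 61/8
Q* = 4*61/8 - 7 = 47/2
Inverse demand: P = 27/2 - Q/4, so P_max = 27/2
Inverse supply: P = 7/4 + Q/4, so P_min = 7/4
CS = (1/2) * 47/2 * (27/2 - 61/8) = 2209/32
PS = (1/2) * 47/2 * (61/8 - 7/4) = 2209/32
TS = CS + PS = 2209/32 + 2209/32 = 2209/16

2209/16


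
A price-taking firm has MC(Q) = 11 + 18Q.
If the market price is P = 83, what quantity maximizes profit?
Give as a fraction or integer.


In perfect competition, profit is maximized where P = MC.
83 = 11 + 18Q
72 = 18Q
Q* = 72/18 = 4

4


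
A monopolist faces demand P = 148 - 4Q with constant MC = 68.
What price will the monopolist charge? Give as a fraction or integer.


MR = 148 - 8Q
Set MR = MC: 148 - 8Q = 68
Q* = 10
Substitute into demand:
P* = 148 - 4*10 = 108

108


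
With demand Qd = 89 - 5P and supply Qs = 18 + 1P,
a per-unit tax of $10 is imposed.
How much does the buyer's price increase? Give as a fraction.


With a per-unit tax, the buyer's price increase depends on relative slopes.
Supply slope: d = 1, Demand slope: b = 5
Buyer's price increase = d * tax / (b + d)
= 1 * 10 / (5 + 1)
= 10 / 6 = 5/3

5/3


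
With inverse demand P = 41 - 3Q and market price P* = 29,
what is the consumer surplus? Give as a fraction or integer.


Maximum willingness to pay (at Q=0): P_max = 41
Quantity demanded at P* = 29:
Q* = (41 - 29)/3 = 4
CS = (1/2) * Q* * (P_max - P*)
CS = (1/2) * 4 * (41 - 29)
CS = (1/2) * 4 * 12 = 24

24


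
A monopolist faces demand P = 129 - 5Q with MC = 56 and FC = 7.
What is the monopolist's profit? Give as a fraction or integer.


MR = MC: 129 - 10Q = 56
Q* = 73/10
P* = 129 - 5*73/10 = 185/2
Profit = (P* - MC)*Q* - FC
= (185/2 - 56)*73/10 - 7
= 73/2*73/10 - 7
= 5329/20 - 7 = 5189/20

5189/20


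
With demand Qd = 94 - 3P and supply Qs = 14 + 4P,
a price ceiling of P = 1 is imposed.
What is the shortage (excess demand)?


At P = 1:
Qd = 94 - 3*1 = 91
Qs = 14 + 4*1 = 18
Shortage = Qd - Qs = 91 - 18 = 73

73


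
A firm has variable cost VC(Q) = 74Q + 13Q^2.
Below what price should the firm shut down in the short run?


AVC(Q) = VC(Q)/Q = 74 + 13Q
AVC is increasing in Q, so minimum AVC is at Q -> 0+.
Min AVC = 74
The firm should shut down if P < 74.

74


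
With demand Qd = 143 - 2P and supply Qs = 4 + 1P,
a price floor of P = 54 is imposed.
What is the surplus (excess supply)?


At P = 54:
Qd = 143 - 2*54 = 35
Qs = 4 + 1*54 = 58
Surplus = Qs - Qd = 58 - 35 = 23

23


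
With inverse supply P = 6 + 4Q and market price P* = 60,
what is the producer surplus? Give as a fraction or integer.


Minimum supply price (at Q=0): P_min = 6
Quantity supplied at P* = 60:
Q* = (60 - 6)/4 = 27/2
PS = (1/2) * Q* * (P* - P_min)
PS = (1/2) * 27/2 * (60 - 6)
PS = (1/2) * 27/2 * 54 = 729/2

729/2


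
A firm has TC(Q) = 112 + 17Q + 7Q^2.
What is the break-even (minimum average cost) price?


AC(Q) = 112/Q + 17 + 7Q
To minimize: dAC/dQ = -112/Q^2 + 7 = 0
Q^2 = 112/7 = 16
Q* = 4
Min AC = 112/4 + 17 + 7*4
Min AC = 28 + 17 + 28 = 73

73


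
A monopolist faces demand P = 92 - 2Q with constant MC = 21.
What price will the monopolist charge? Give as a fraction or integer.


MR = 92 - 4Q
Set MR = MC: 92 - 4Q = 21
Q* = 71/4
Substitute into demand:
P* = 92 - 2*71/4 = 113/2

113/2


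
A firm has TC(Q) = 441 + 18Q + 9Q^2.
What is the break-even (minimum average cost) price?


AC(Q) = 441/Q + 18 + 9Q
To minimize: dAC/dQ = -441/Q^2 + 9 = 0
Q^2 = 441/9 = 49
Q* = 7
Min AC = 441/7 + 18 + 9*7
Min AC = 63 + 18 + 63 = 144

144


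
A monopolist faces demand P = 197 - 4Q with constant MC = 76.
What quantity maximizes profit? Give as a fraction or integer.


TR = P*Q = (197 - 4Q)Q = 197Q - 4Q^2
MR = dTR/dQ = 197 - 8Q
Set MR = MC:
197 - 8Q = 76
121 = 8Q
Q* = 121/8 = 121/8

121/8


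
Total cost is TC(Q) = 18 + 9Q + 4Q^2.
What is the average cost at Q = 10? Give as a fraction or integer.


TC(10) = 18 + 9*10 + 4*10^2
TC(10) = 18 + 90 + 400 = 508
AC = TC/Q = 508/10 = 254/5

254/5


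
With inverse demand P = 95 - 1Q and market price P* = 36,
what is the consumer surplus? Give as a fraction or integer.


Maximum willingness to pay (at Q=0): P_max = 95
Quantity demanded at P* = 36:
Q* = (95 - 36)/1 = 59
CS = (1/2) * Q* * (P_max - P*)
CS = (1/2) * 59 * (95 - 36)
CS = (1/2) * 59 * 59 = 3481/2

3481/2


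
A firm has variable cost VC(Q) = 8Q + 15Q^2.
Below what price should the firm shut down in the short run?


AVC(Q) = VC(Q)/Q = 8 + 15Q
AVC is increasing in Q, so minimum AVC is at Q -> 0+.
Min AVC = 8
The firm should shut down if P < 8.

8


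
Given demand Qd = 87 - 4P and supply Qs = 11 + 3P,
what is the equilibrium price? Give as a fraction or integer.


At equilibrium, Qd = Qs.
87 - 4P = 11 + 3P
87 - 11 = 4P + 3P
76 = 7P
P* = 76/7 = 76/7

76/7


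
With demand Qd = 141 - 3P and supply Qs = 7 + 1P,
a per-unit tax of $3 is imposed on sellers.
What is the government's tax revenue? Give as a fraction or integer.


With tax on sellers, new supply: Qs' = 7 + 1(P - 3)
= 4 + 1P
New equilibrium quantity:
Q_new = 153/4
Tax revenue = tax * Q_new = 3 * 153/4 = 459/4

459/4


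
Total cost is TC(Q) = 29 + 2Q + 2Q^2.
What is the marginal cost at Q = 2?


MC = dTC/dQ = 2 + 2*2*Q
At Q = 2:
MC = 2 + 4*2
MC = 2 + 8 = 10

10


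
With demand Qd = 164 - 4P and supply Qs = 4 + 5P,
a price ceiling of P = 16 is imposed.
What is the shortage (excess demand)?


At P = 16:
Qd = 164 - 4*16 = 100
Qs = 4 + 5*16 = 84
Shortage = Qd - Qs = 100 - 84 = 16

16


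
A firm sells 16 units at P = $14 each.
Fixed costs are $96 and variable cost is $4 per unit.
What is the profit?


Total Revenue = P * Q = 14 * 16 = $224
Total Cost = FC + VC*Q = 96 + 4*16 = $160
Profit = TR - TC = 224 - 160 = $64

$64


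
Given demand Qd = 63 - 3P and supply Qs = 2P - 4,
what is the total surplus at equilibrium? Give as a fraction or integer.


Find equilibrium: 63 - 3P = 2P - 4
63 + 4 = 5P
P* = 67/5 = 67/5
Q* = 2*67/5 - 4 = 114/5
Inverse demand: P = 21 - Q/3, so P_max = 21
Inverse supply: P = 2 + Q/2, so P_min = 2
CS = (1/2) * 114/5 * (21 - 67/5) = 2166/25
PS = (1/2) * 114/5 * (67/5 - 2) = 3249/25
TS = CS + PS = 2166/25 + 3249/25 = 1083/5

1083/5


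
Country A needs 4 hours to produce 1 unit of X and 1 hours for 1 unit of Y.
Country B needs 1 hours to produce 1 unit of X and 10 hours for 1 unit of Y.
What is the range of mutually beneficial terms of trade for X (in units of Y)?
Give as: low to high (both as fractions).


Opportunity cost of X for Country A = hours_X / hours_Y = 4/1 = 4 units of Y
Opportunity cost of X for Country B = hours_X / hours_Y = 1/10 = 1/10 units of Y
Terms of trade must be between the two opportunity costs.
Range: 1/10 to 4

1/10 to 4


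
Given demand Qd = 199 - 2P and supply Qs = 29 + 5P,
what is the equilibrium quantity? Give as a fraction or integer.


First find equilibrium price:
199 - 2P = 29 + 5P
P* = 170/7 = 170/7
Then substitute into demand:
Q* = 199 - 2 * 170/7 = 1053/7

1053/7


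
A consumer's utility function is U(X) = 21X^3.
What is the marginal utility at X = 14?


MU = dU/dX = 21*3*X^(3-1)
MU = 63*X^2
At X = 14:
MU = 63 * 14^2
MU = 63 * 196 = 12348

12348


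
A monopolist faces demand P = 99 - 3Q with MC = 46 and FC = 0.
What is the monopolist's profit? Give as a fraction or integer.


MR = MC: 99 - 6Q = 46
Q* = 53/6
P* = 99 - 3*53/6 = 145/2
Profit = (P* - MC)*Q* - FC
= (145/2 - 46)*53/6 - 0
= 53/2*53/6 - 0
= 2809/12 - 0 = 2809/12

2809/12


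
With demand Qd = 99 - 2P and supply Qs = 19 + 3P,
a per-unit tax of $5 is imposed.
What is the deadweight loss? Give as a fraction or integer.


Pre-tax equilibrium quantity: Q* = 67
Post-tax equilibrium quantity: Q_tax = 61
Reduction in quantity: Q* - Q_tax = 6
DWL = (1/2) * tax * (Q* - Q_tax)
DWL = (1/2) * 5 * 6 = 15

15


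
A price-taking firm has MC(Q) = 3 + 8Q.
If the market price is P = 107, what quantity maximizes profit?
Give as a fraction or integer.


In perfect competition, profit is maximized where P = MC.
107 = 3 + 8Q
104 = 8Q
Q* = 104/8 = 13

13


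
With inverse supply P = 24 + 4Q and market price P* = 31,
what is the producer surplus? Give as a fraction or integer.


Minimum supply price (at Q=0): P_min = 24
Quantity supplied at P* = 31:
Q* = (31 - 24)/4 = 7/4
PS = (1/2) * Q* * (P* - P_min)
PS = (1/2) * 7/4 * (31 - 24)
PS = (1/2) * 7/4 * 7 = 49/8

49/8


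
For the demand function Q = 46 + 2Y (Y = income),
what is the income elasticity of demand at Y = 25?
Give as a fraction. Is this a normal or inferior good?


dQ/dY = 2
At Y = 25: Q = 46 + 2*25 = 96
Ey = (dQ/dY)(Y/Q) = 2 * 25 / 96 = 25/48
Since Ey > 0, this is a normal good.

25/48 (normal good)


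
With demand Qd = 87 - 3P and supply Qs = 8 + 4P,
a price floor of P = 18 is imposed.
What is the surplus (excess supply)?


At P = 18:
Qd = 87 - 3*18 = 33
Qs = 8 + 4*18 = 80
Surplus = Qs - Qd = 80 - 33 = 47

47


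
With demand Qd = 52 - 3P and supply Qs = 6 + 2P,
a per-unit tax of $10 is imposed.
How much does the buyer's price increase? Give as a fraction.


With a per-unit tax, the buyer's price increase depends on relative slopes.
Supply slope: d = 2, Demand slope: b = 3
Buyer's price increase = d * tax / (b + d)
= 2 * 10 / (3 + 2)
= 20 / 5 = 4

4


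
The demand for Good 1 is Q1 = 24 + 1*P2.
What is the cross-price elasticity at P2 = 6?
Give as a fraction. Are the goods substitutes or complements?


dQ1/dP2 = 1
At P2 = 6: Q1 = 24 + 1*6 = 30
Exy = (dQ1/dP2)(P2/Q1) = 1 * 6 / 30 = 1/5
Since Exy > 0, the goods are substitutes.

1/5 (substitutes)


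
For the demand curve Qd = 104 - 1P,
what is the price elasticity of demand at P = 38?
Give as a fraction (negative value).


dQ/dP = -1
At P = 38: Q = 104 - 1*38 = 66
E = (dQ/dP)(P/Q) = (-1)(38/66) = -19/33

-19/33


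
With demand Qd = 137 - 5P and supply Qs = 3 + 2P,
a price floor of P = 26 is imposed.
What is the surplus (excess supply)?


At P = 26:
Qd = 137 - 5*26 = 7
Qs = 3 + 2*26 = 55
Surplus = Qs - Qd = 55 - 7 = 48

48


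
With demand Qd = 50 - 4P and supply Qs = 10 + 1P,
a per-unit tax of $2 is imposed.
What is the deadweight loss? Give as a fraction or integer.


Pre-tax equilibrium quantity: Q* = 18
Post-tax equilibrium quantity: Q_tax = 82/5
Reduction in quantity: Q* - Q_tax = 8/5
DWL = (1/2) * tax * (Q* - Q_tax)
DWL = (1/2) * 2 * 8/5 = 8/5

8/5


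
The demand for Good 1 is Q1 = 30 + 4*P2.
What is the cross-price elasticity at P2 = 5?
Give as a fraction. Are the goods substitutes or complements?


dQ1/dP2 = 4
At P2 = 5: Q1 = 30 + 4*5 = 50
Exy = (dQ1/dP2)(P2/Q1) = 4 * 5 / 50 = 2/5
Since Exy > 0, the goods are substitutes.

2/5 (substitutes)


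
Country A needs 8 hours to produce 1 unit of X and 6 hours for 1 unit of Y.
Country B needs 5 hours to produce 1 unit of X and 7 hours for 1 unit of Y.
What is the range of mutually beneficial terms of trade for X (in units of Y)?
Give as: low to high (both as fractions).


Opportunity cost of X for Country A = hours_X / hours_Y = 8/6 = 4/3 units of Y
Opportunity cost of X for Country B = hours_X / hours_Y = 5/7 = 5/7 units of Y
Terms of trade must be between the two opportunity costs.
Range: 5/7 to 4/3

5/7 to 4/3


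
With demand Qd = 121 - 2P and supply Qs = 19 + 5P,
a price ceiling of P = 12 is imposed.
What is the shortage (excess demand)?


At P = 12:
Qd = 121 - 2*12 = 97
Qs = 19 + 5*12 = 79
Shortage = Qd - Qs = 97 - 79 = 18

18


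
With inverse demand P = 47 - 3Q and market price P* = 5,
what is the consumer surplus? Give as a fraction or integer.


Maximum willingness to pay (at Q=0): P_max = 47
Quantity demanded at P* = 5:
Q* = (47 - 5)/3 = 14
CS = (1/2) * Q* * (P_max - P*)
CS = (1/2) * 14 * (47 - 5)
CS = (1/2) * 14 * 42 = 294

294


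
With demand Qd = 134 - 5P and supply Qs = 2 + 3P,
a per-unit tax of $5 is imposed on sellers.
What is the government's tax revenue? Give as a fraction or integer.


With tax on sellers, new supply: Qs' = 2 + 3(P - 5)
= 3P - 13
New equilibrium quantity:
Q_new = 337/8
Tax revenue = tax * Q_new = 5 * 337/8 = 1685/8

1685/8


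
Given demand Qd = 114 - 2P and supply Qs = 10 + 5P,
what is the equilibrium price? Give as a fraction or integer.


At equilibrium, Qd = Qs.
114 - 2P = 10 + 5P
114 - 10 = 2P + 5P
104 = 7P
P* = 104/7 = 104/7

104/7


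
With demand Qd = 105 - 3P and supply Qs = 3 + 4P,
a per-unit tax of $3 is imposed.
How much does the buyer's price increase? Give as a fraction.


With a per-unit tax, the buyer's price increase depends on relative slopes.
Supply slope: d = 4, Demand slope: b = 3
Buyer's price increase = d * tax / (b + d)
= 4 * 3 / (3 + 4)
= 12 / 7 = 12/7

12/7


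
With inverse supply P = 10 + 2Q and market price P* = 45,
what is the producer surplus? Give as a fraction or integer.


Minimum supply price (at Q=0): P_min = 10
Quantity supplied at P* = 45:
Q* = (45 - 10)/2 = 35/2
PS = (1/2) * Q* * (P* - P_min)
PS = (1/2) * 35/2 * (45 - 10)
PS = (1/2) * 35/2 * 35 = 1225/4

1225/4


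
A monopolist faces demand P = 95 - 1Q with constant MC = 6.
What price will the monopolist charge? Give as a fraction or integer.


MR = 95 - 2Q
Set MR = MC: 95 - 2Q = 6
Q* = 89/2
Substitute into demand:
P* = 95 - 1*89/2 = 101/2

101/2


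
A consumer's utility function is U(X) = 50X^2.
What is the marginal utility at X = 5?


MU = dU/dX = 50*2*X^(2-1)
MU = 100*X^1
At X = 5:
MU = 100 * 5^1
MU = 100 * 5 = 500

500


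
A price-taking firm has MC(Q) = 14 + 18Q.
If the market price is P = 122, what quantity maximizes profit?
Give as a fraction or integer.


In perfect competition, profit is maximized where P = MC.
122 = 14 + 18Q
108 = 18Q
Q* = 108/18 = 6

6


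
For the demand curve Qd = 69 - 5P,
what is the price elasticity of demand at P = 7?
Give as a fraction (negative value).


dQ/dP = -5
At P = 7: Q = 69 - 5*7 = 34
E = (dQ/dP)(P/Q) = (-5)(7/34) = -35/34

-35/34


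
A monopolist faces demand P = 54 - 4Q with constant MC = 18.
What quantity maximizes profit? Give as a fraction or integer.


TR = P*Q = (54 - 4Q)Q = 54Q - 4Q^2
MR = dTR/dQ = 54 - 8Q
Set MR = MC:
54 - 8Q = 18
36 = 8Q
Q* = 36/8 = 9/2

9/2


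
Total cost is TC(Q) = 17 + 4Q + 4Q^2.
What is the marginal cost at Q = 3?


MC = dTC/dQ = 4 + 2*4*Q
At Q = 3:
MC = 4 + 8*3
MC = 4 + 24 = 28

28


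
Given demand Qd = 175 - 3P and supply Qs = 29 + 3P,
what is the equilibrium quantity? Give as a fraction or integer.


First find equilibrium price:
175 - 3P = 29 + 3P
P* = 146/6 = 73/3
Then substitute into demand:
Q* = 175 - 3 * 73/3 = 102

102


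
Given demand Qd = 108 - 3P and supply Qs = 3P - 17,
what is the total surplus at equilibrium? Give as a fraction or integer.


Find equilibrium: 108 - 3P = 3P - 17
108 + 17 = 6P
P* = 125/6 = 125/6
Q* = 3*125/6 - 17 = 91/2
Inverse demand: P = 36 - Q/3, so P_max = 36
Inverse supply: P = 17/3 + Q/3, so P_min = 17/3
CS = (1/2) * 91/2 * (36 - 125/6) = 8281/24
PS = (1/2) * 91/2 * (125/6 - 17/3) = 8281/24
TS = CS + PS = 8281/24 + 8281/24 = 8281/12

8281/12


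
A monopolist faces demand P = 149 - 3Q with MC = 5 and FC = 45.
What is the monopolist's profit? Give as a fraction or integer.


MR = MC: 149 - 6Q = 5
Q* = 24
P* = 149 - 3*24 = 77
Profit = (P* - MC)*Q* - FC
= (77 - 5)*24 - 45
= 72*24 - 45
= 1728 - 45 = 1683

1683


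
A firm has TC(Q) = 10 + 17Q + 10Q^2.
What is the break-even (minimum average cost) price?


AC(Q) = 10/Q + 17 + 10Q
To minimize: dAC/dQ = -10/Q^2 + 10 = 0
Q^2 = 10/10 = 1
Q* = 1
Min AC = 10/1 + 17 + 10*1
Min AC = 10 + 17 + 10 = 37

37


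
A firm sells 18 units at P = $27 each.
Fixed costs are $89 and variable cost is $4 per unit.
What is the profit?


Total Revenue = P * Q = 27 * 18 = $486
Total Cost = FC + VC*Q = 89 + 4*18 = $161
Profit = TR - TC = 486 - 161 = $325

$325


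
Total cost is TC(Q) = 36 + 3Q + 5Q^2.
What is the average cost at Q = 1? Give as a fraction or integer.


TC(1) = 36 + 3*1 + 5*1^2
TC(1) = 36 + 3 + 5 = 44
AC = TC/Q = 44/1 = 44

44


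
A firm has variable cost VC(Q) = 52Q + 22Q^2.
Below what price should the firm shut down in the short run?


AVC(Q) = VC(Q)/Q = 52 + 22Q
AVC is increasing in Q, so minimum AVC is at Q -> 0+.
Min AVC = 52
The firm should shut down if P < 52.

52


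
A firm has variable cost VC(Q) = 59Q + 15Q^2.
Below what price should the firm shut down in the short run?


AVC(Q) = VC(Q)/Q = 59 + 15Q
AVC is increasing in Q, so minimum AVC is at Q -> 0+.
Min AVC = 59
The firm should shut down if P < 59.

59


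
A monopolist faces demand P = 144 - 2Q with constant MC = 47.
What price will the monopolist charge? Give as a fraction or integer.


MR = 144 - 4Q
Set MR = MC: 144 - 4Q = 47
Q* = 97/4
Substitute into demand:
P* = 144 - 2*97/4 = 191/2

191/2


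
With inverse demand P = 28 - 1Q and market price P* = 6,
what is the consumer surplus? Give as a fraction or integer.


Maximum willingness to pay (at Q=0): P_max = 28
Quantity demanded at P* = 6:
Q* = (28 - 6)/1 = 22
CS = (1/2) * Q* * (P_max - P*)
CS = (1/2) * 22 * (28 - 6)
CS = (1/2) * 22 * 22 = 242

242


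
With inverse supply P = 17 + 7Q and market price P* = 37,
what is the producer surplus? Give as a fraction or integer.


Minimum supply price (at Q=0): P_min = 17
Quantity supplied at P* = 37:
Q* = (37 - 17)/7 = 20/7
PS = (1/2) * Q* * (P* - P_min)
PS = (1/2) * 20/7 * (37 - 17)
PS = (1/2) * 20/7 * 20 = 200/7

200/7


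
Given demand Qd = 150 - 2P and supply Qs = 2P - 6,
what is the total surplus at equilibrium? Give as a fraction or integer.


Find equilibrium: 150 - 2P = 2P - 6
150 + 6 = 4P
P* = 156/4 = 39
Q* = 2*39 - 6 = 72
Inverse demand: P = 75 - Q/2, so P_max = 75
Inverse supply: P = 3 + Q/2, so P_min = 3
CS = (1/2) * 72 * (75 - 39) = 1296
PS = (1/2) * 72 * (39 - 3) = 1296
TS = CS + PS = 1296 + 1296 = 2592

2592


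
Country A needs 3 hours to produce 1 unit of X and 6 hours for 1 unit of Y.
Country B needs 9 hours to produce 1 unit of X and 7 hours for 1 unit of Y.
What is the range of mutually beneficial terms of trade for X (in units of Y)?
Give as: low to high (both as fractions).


Opportunity cost of X for Country A = hours_X / hours_Y = 3/6 = 1/2 units of Y
Opportunity cost of X for Country B = hours_X / hours_Y = 9/7 = 9/7 units of Y
Terms of trade must be between the two opportunity costs.
Range: 1/2 to 9/7

1/2 to 9/7


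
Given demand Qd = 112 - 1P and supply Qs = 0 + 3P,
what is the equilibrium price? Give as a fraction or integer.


At equilibrium, Qd = Qs.
112 - 1P = 0 + 3P
112 - 0 = 1P + 3P
112 = 4P
P* = 112/4 = 28

28


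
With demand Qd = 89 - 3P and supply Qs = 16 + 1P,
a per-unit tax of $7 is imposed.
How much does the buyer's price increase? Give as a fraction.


With a per-unit tax, the buyer's price increase depends on relative slopes.
Supply slope: d = 1, Demand slope: b = 3
Buyer's price increase = d * tax / (b + d)
= 1 * 7 / (3 + 1)
= 7 / 4 = 7/4

7/4


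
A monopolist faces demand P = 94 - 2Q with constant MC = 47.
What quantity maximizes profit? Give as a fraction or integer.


TR = P*Q = (94 - 2Q)Q = 94Q - 2Q^2
MR = dTR/dQ = 94 - 4Q
Set MR = MC:
94 - 4Q = 47
47 = 4Q
Q* = 47/4 = 47/4

47/4


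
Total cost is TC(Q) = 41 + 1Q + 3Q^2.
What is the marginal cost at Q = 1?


MC = dTC/dQ = 1 + 2*3*Q
At Q = 1:
MC = 1 + 6*1
MC = 1 + 6 = 7

7


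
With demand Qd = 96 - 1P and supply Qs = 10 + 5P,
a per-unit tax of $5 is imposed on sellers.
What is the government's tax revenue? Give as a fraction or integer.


With tax on sellers, new supply: Qs' = 10 + 5(P - 5)
= 5P - 15
New equilibrium quantity:
Q_new = 155/2
Tax revenue = tax * Q_new = 5 * 155/2 = 775/2

775/2


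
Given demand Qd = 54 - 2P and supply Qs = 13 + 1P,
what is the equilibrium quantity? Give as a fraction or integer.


First find equilibrium price:
54 - 2P = 13 + 1P
P* = 41/3 = 41/3
Then substitute into demand:
Q* = 54 - 2 * 41/3 = 80/3

80/3


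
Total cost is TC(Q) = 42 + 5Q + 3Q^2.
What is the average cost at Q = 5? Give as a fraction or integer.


TC(5) = 42 + 5*5 + 3*5^2
TC(5) = 42 + 25 + 75 = 142
AC = TC/Q = 142/5 = 142/5

142/5


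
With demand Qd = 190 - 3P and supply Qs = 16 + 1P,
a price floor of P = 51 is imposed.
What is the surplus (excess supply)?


At P = 51:
Qd = 190 - 3*51 = 37
Qs = 16 + 1*51 = 67
Surplus = Qs - Qd = 67 - 37 = 30

30


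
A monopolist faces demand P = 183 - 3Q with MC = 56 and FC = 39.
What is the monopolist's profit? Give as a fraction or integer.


MR = MC: 183 - 6Q = 56
Q* = 127/6
P* = 183 - 3*127/6 = 239/2
Profit = (P* - MC)*Q* - FC
= (239/2 - 56)*127/6 - 39
= 127/2*127/6 - 39
= 16129/12 - 39 = 15661/12

15661/12


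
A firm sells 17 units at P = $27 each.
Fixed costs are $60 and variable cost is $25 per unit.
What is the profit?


Total Revenue = P * Q = 27 * 17 = $459
Total Cost = FC + VC*Q = 60 + 25*17 = $485
Profit = TR - TC = 459 - 485 = $-26

$-26


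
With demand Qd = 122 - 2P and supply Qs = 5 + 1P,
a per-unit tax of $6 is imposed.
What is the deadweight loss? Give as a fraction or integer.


Pre-tax equilibrium quantity: Q* = 44
Post-tax equilibrium quantity: Q_tax = 40
Reduction in quantity: Q* - Q_tax = 4
DWL = (1/2) * tax * (Q* - Q_tax)
DWL = (1/2) * 6 * 4 = 12

12


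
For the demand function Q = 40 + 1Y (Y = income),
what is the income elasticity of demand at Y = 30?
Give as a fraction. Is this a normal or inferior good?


dQ/dY = 1
At Y = 30: Q = 40 + 1*30 = 70
Ey = (dQ/dY)(Y/Q) = 1 * 30 / 70 = 3/7
Since Ey > 0, this is a normal good.

3/7 (normal good)


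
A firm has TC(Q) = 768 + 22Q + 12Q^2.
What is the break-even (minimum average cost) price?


AC(Q) = 768/Q + 22 + 12Q
To minimize: dAC/dQ = -768/Q^2 + 12 = 0
Q^2 = 768/12 = 64
Q* = 8
Min AC = 768/8 + 22 + 12*8
Min AC = 96 + 22 + 96 = 214

214


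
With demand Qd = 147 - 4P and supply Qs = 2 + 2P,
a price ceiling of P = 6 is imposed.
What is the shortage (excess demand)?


At P = 6:
Qd = 147 - 4*6 = 123
Qs = 2 + 2*6 = 14
Shortage = Qd - Qs = 123 - 14 = 109

109


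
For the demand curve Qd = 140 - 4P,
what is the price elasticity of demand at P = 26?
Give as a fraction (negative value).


dQ/dP = -4
At P = 26: Q = 140 - 4*26 = 36
E = (dQ/dP)(P/Q) = (-4)(26/36) = -26/9

-26/9


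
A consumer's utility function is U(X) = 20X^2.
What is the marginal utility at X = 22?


MU = dU/dX = 20*2*X^(2-1)
MU = 40*X^1
At X = 22:
MU = 40 * 22^1
MU = 40 * 22 = 880

880


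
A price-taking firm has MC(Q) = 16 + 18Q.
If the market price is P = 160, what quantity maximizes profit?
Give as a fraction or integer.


In perfect competition, profit is maximized where P = MC.
160 = 16 + 18Q
144 = 18Q
Q* = 144/18 = 8

8


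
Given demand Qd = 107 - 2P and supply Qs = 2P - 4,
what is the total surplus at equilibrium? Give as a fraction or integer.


Find equilibrium: 107 - 2P = 2P - 4
107 + 4 = 4P
P* = 111/4 = 111/4
Q* = 2*111/4 - 4 = 103/2
Inverse demand: P = 107/2 - Q/2, so P_max = 107/2
Inverse supply: P = 2 + Q/2, so P_min = 2
CS = (1/2) * 103/2 * (107/2 - 111/4) = 10609/16
PS = (1/2) * 103/2 * (111/4 - 2) = 10609/16
TS = CS + PS = 10609/16 + 10609/16 = 10609/8

10609/8


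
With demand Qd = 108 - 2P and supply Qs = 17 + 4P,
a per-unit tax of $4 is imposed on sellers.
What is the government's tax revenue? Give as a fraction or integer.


With tax on sellers, new supply: Qs' = 17 + 4(P - 4)
= 1 + 4P
New equilibrium quantity:
Q_new = 217/3
Tax revenue = tax * Q_new = 4 * 217/3 = 868/3

868/3
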